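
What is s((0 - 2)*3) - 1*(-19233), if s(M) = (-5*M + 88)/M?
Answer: 57640/3 ≈ 19213.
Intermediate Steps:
s(M) = (88 - 5*M)/M
s((0 - 2)*3) - 1*(-19233) = (-5 + 88/(((0 - 2)*3))) - 1*(-19233) = (-5 + 88/((-2*3))) + 19233 = (-5 + 88/(-6)) + 19233 = (-5 + 88*(-⅙)) + 19233 = (-5 - 44/3) + 19233 = -59/3 + 19233 = 57640/3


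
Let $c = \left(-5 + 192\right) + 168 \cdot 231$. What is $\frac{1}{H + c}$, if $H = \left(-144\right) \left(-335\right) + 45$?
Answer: $\frac{1}{87280} \approx 1.1457 \cdot 10^{-5}$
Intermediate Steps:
$c = 38995$ ($c = 187 + 38808 = 38995$)
$H = 48285$ ($H = 48240 + 45 = 48285$)
$\frac{1}{H + c} = \frac{1}{48285 + 38995} = \frac{1}{87280}$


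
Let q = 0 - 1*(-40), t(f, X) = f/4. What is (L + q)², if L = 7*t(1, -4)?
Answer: 27889/16 ≈ 1743.1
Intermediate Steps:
t(f, X) = f/4 (t(f, X) = f*(¼) = f/4)
L = 7/4 (L = 7*((¼)*1) = 7*(¼) = 7/4 ≈ 1.7500)
q = 40 (q = 0 + 40 = 40)
(L + q)² = (7/4 + 40)² = (167/4)² = 27889/16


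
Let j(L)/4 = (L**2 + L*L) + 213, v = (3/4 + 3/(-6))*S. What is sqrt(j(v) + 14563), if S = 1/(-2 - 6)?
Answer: sqrt(3946242)/16 ≈ 124.16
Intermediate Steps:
S = -1/8 (S = 1/(-8) = -1/8 ≈ -0.12500)
v = -1/32 (v = (3/4 + 3/(-6))*(-1/8) = (3*(1/4) + 3*(-1/6))*(-1/8) = (3/4 - 1/2)*(-1/8) = (1/4)*(-1/8) = -1/32 ≈ -0.031250)
j(L) = 852 + 8*L**2 (j(L) = 4*((L**2 + L*L) + 213) = 4*((L**2 + L**2) + 213) = 4*(2*L**2 + 213) = 4*(213 + 2*L**2) = 852 + 8*L**2)
sqrt(j(v) + 14563) = sqrt((852 + 8*(-1/32)**2) + 14563) = sqrt((852 + 8*(1/1024)) + 14563) = sqrt((852 + 1/128) + 14563) = sqrt(109057/128 + 14563) = sqrt(1973121/128) = sqrt(3946242)/16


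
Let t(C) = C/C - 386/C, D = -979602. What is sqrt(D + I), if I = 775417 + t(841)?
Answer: I*sqrt(171719130)/29 ≈ 451.87*I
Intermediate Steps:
t(C) = 1 - 386/C
I = 652126152/841 (I = 775417 + (-386 + 841)/841 = 775417 + (1/841)*455 = 775417 + 455/841 = 652126152/841 ≈ 7.7542e+5)
sqrt(D + I) = sqrt(-979602 + 652126152/841) = sqrt(-171719130/841) = I*sqrt(171719130)/29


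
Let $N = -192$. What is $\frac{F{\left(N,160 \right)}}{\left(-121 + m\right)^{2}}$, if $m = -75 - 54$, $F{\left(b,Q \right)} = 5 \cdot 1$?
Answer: $\frac{1}{12500} \approx 8.0 \cdot 10^{-5}$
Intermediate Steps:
$F{\left(b,Q \right)} = 5$
$m = -129$
$\frac{F{\left(N,160 \right)}}{\left(-121 + m\right)^{2}} = \frac{5}{\left(-121 - 129\right)^{2}} = \frac{5}{\left(-250\right)^{2}} = \frac{5}{62500} = 5 \cdot \frac{1}{62500} = \frac{1}{12500}$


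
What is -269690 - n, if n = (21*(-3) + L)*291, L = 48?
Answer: -265325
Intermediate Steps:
n = -4365 (n = (21*(-3) + 48)*291 = (-63 + 48)*291 = -15*291 = -4365)
-269690 - n = -269690 - 1*(-4365) = -269690 + 4365 = -265325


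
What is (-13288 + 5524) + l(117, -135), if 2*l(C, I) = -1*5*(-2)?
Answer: -7759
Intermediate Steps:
l(C, I) = 5 (l(C, I) = (-1*5*(-2))/2 = (-5*(-2))/2 = (½)*10 = 5)
(-13288 + 5524) + l(117, -135) = (-13288 + 5524) + 5 = -7764 + 5 = -7759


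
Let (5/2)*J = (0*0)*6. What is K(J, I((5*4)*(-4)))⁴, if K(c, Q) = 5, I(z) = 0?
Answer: 625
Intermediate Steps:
J = 0 (J = 2*((0*0)*6)/5 = 2*(0*6)/5 = (⅖)*0 = 0)
K(J, I((5*4)*(-4)))⁴ = 5⁴ = 625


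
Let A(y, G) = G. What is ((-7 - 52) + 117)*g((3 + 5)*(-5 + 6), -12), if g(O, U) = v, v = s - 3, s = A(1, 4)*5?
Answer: 986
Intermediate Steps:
s = 20 (s = 4*5 = 20)
v = 17 (v = 20 - 3 = 17)
g(O, U) = 17
((-7 - 52) + 117)*g((3 + 5)*(-5 + 6), -12) = ((-7 - 52) + 117)*17 = (-59 + 117)*17 = 58*17 = 986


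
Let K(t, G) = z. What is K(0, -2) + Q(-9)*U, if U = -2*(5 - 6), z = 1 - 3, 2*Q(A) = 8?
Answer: 6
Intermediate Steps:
Q(A) = 4 (Q(A) = (1/2)*8 = 4)
z = -2
U = 2 (U = -2*(-1) = 2)
K(t, G) = -2
K(0, -2) + Q(-9)*U = -2 + 4*2 = -2 + 8 = 6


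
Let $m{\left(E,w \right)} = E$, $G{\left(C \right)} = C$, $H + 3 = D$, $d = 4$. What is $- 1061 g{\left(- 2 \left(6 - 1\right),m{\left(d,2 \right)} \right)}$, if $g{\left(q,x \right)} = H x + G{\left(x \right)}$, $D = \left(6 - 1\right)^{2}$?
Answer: $-97612$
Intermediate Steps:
$D = 25$ ($D = 5^{2} = 25$)
$H = 22$ ($H = -3 + 25 = 22$)
$g{\left(q,x \right)} = 23 x$ ($g{\left(q,x \right)} = 22 x + x = 23 x$)
$- 1061 g{\left(- 2 \left(6 - 1\right),m{\left(d,2 \right)} \right)} = - 1061 \cdot 23 \cdot 4 = \left(-1061\right) 92 = -97612$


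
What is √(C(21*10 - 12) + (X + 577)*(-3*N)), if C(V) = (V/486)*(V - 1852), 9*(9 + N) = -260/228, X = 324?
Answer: 16*√2740845/171 ≈ 154.91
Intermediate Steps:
N = -4682/513 (N = -9 + (-260/228)/9 = -9 + (-260*1/228)/9 = -9 + (⅑)*(-65/57) = -9 - 65/513 = -4682/513 ≈ -9.1267)
C(V) = V*(-1852 + V)/486 (C(V) = (V*(1/486))*(-1852 + V) = (V/486)*(-1852 + V) = V*(-1852 + V)/486)
√(C(21*10 - 12) + (X + 577)*(-3*N)) = √((21*10 - 12)*(-1852 + (21*10 - 12))/486 + (324 + 577)*(-3*(-4682/513))) = √((210 - 12)*(-1852 + (210 - 12))/486 + 901*(4682/171)) = √((1/486)*198*(-1852 + 198) + 4218482/171) = √((1/486)*198*(-1654) + 4218482/171) = √(-18194/27 + 4218482/171) = √(12309760/513) = 16*√2740845/171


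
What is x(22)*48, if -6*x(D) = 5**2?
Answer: -200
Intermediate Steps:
x(D) = -25/6 (x(D) = -1/6*5**2 = -1/6*25 = -25/6)
x(22)*48 = -25/6*48 = -200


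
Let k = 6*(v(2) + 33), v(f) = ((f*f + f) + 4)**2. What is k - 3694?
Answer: -2896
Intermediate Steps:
v(f) = (4 + f + f**2)**2 (v(f) = ((f**2 + f) + 4)**2 = ((f + f**2) + 4)**2 = (4 + f + f**2)**2)
k = 798 (k = 6*((4 + 2 + 2**2)**2 + 33) = 6*((4 + 2 + 4)**2 + 33) = 6*(10**2 + 33) = 6*(100 + 33) = 6*133 = 798)
k - 3694 = 798 - 3694 = -2896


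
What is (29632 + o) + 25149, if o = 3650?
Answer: 58431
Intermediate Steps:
(29632 + o) + 25149 = (29632 + 3650) + 25149 = 33282 + 25149 = 58431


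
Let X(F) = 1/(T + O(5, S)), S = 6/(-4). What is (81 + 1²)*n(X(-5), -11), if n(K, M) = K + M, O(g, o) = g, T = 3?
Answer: -3567/4 ≈ -891.75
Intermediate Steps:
S = -3/2 (S = 6*(-¼) = -3/2 ≈ -1.5000)
X(F) = ⅛ (X(F) = 1/(3 + 5) = 1/8 = ⅛)
(81 + 1²)*n(X(-5), -11) = (81 + 1²)*(⅛ - 11) = (81 + 1)*(-87/8) = 82*(-87/8) = -3567/4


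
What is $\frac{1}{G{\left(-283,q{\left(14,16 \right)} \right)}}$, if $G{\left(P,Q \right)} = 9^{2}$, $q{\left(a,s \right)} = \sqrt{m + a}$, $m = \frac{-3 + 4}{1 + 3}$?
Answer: $\frac{1}{81} \approx 0.012346$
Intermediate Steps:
$m = \frac{1}{4}$ ($m = 1 \cdot \frac{1}{4} = \frac{1}{4} \approx 0.25$)
$q{\left(a,s \right)} = \sqrt{\frac{1}{4} + a}$
$G{\left(P,Q \right)} = 81$
$\frac{1}{G{\left(-283,q{\left(14,16 \right)} \right)}} = \frac{1}{81}$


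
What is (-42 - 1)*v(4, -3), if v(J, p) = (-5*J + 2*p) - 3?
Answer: 1247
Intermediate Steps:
v(J, p) = -3 - 5*J + 2*p
(-42 - 1)*v(4, -3) = (-42 - 1)*(-3 - 5*4 + 2*(-3)) = -43*(-3 - 20 - 6) = -43*(-29) = 1247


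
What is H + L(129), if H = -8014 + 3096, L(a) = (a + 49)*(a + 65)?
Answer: 29614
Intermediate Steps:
L(a) = (49 + a)*(65 + a)
H = -4918
H + L(129) = -4918 + (3185 + 129² + 114*129) = -4918 + (3185 + 16641 + 14706) = -4918 + 34532 = 29614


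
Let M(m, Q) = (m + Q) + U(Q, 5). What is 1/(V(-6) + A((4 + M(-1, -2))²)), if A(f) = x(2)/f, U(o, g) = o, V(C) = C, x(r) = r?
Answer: -¼ ≈ -0.25000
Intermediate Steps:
M(m, Q) = m + 2*Q (M(m, Q) = (m + Q) + Q = (Q + m) + Q = m + 2*Q)
A(f) = 2/f
1/(V(-6) + A((4 + M(-1, -2))²)) = 1/(-6 + 2/((4 + (-1 + 2*(-2)))²)) = 1/(-6 + 2/((4 + (-1 - 4))²)) = 1/(-6 + 2/((4 - 5)²)) = 1/(-6 + 2/((-1)²)) = 1/(-6 + 2/1) = 1/(-6 + 2*1) = 1/(-6 + 2) = 1/(-4) = -¼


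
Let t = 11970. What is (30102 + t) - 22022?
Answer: 20050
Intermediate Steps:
(30102 + t) - 22022 = (30102 + 11970) - 22022 = 42072 - 22022 = 20050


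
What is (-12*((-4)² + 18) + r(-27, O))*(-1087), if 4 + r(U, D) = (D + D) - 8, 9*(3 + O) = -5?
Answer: 4178428/9 ≈ 4.6427e+5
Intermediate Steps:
O = -32/9 (O = -3 + (⅑)*(-5) = -3 - 5/9 = -32/9 ≈ -3.5556)
r(U, D) = -12 + 2*D (r(U, D) = -4 + ((D + D) - 8) = -4 + (2*D - 8) = -4 + (-8 + 2*D) = -12 + 2*D)
(-12*((-4)² + 18) + r(-27, O))*(-1087) = (-12*((-4)² + 18) + (-12 + 2*(-32/9)))*(-1087) = (-12*(16 + 18) + (-12 - 64/9))*(-1087) = (-12*34 - 172/9)*(-1087) = (-408 - 172/9)*(-1087) = -3844/9*(-1087) = 4178428/9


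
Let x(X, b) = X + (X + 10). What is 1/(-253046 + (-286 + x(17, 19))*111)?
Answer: -1/279908 ≈ -3.5726e-6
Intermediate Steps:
x(X, b) = 10 + 2*X (x(X, b) = X + (10 + X) = 10 + 2*X)
1/(-253046 + (-286 + x(17, 19))*111) = 1/(-253046 + (-286 + (10 + 2*17))*111) = 1/(-253046 + (-286 + (10 + 34))*111) = 1/(-253046 + (-286 + 44)*111) = 1/(-253046 - 242*111) = 1/(-253046 - 26862) = 1/(-279908) = -1/279908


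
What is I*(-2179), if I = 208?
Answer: -453232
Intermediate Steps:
I*(-2179) = 208*(-2179) = -453232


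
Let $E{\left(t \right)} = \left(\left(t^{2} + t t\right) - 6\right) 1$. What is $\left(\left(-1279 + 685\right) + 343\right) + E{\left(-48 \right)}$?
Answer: $4351$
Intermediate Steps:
$E{\left(t \right)} = -6 + 2 t^{2}$ ($E{\left(t \right)} = \left(\left(t^{2} + t^{2}\right) - 6\right) 1 = \left(2 t^{2} - 6\right) 1 = \left(-6 + 2 t^{2}\right) 1 = -6 + 2 t^{2}$)
$\left(\left(-1279 + 685\right) + 343\right) + E{\left(-48 \right)} = \left(\left(-1279 + 685\right) + 343\right) - \left(6 - 2 \left(-48\right)^{2}\right) = \left(-594 + 343\right) + \left(-6 + 2 \cdot 2304\right) = -251 + \left(-6 + 4608\right) = -251 + 4602 = 4351$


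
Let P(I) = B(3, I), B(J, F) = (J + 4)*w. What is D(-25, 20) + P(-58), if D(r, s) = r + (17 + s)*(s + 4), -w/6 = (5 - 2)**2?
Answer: 485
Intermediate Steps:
w = -54 (w = -6*(5 - 2)**2 = -6*3**2 = -6*9 = -54)
B(J, F) = -216 - 54*J (B(J, F) = (J + 4)*(-54) = (4 + J)*(-54) = -216 - 54*J)
P(I) = -378 (P(I) = -216 - 54*3 = -216 - 162 = -378)
D(r, s) = r + (4 + s)*(17 + s) (D(r, s) = r + (17 + s)*(4 + s) = r + (4 + s)*(17 + s))
D(-25, 20) + P(-58) = (68 - 25 + 20**2 + 21*20) - 378 = (68 - 25 + 400 + 420) - 378 = 863 - 378 = 485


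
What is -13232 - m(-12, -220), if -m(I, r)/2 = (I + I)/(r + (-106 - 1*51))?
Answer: -4988416/377 ≈ -13232.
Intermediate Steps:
m(I, r) = -4*I/(-157 + r) (m(I, r) = -2*(I + I)/(r + (-106 - 1*51)) = -2*2*I/(r + (-106 - 51)) = -2*2*I/(r - 157) = -2*2*I/(-157 + r) = -4*I/(-157 + r))
-13232 - m(-12, -220) = -13232 - (-4)*(-12)/(-157 - 220) = -13232 - (-4)*(-12)/(-377) = -13232 - (-4)*(-12)*(-1)/377 = -13232 - 1*(-48/377) = -13232 + 48/377 = -4988416/377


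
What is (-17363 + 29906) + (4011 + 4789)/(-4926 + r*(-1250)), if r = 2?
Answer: 46567759/3713 ≈ 12542.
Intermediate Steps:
(-17363 + 29906) + (4011 + 4789)/(-4926 + r*(-1250)) = (-17363 + 29906) + (4011 + 4789)/(-4926 + 2*(-1250)) = 12543 + 8800/(-4926 - 2500) = 12543 + 8800/(-7426) = 12543 + 8800*(-1/7426) = 12543 - 4400/3713 = 46567759/3713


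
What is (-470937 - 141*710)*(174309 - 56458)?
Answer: -67298459997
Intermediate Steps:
(-470937 - 141*710)*(174309 - 56458) = (-470937 - 100110)*117851 = -571047*117851 = -67298459997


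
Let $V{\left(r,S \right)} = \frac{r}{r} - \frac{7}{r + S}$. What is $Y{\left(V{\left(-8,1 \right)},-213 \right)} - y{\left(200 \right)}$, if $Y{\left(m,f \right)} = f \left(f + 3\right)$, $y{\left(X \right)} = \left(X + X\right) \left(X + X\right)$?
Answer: $-115270$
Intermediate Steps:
$V{\left(r,S \right)} = 1 - \frac{7}{S + r}$
$y{\left(X \right)} = 4 X^{2}$ ($y{\left(X \right)} = 2 X 2 X = 4 X^{2}$)
$Y{\left(m,f \right)} = f \left(3 + f\right)$
$Y{\left(V{\left(-8,1 \right)},-213 \right)} - y{\left(200 \right)} = - 213 \left(3 - 213\right) - 4 \cdot 200^{2} = \left(-213\right) \left(-210\right) - 4 \cdot 40000 = 44730 - 160000 = -115270$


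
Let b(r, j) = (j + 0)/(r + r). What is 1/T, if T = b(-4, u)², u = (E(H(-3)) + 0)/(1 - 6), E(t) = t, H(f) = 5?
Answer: 64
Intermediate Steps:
u = -1 (u = (5 + 0)/(1 - 6) = 5/(-5) = 5*(-⅕) = -1)
b(r, j) = j/(2*r) (b(r, j) = j/((2*r)) = j*(1/(2*r)) = j/(2*r))
T = 1/64 (T = ((½)*(-1)/(-4))² = ((½)*(-1)*(-¼))² = (⅛)² = 1/64 ≈ 0.015625)
1/T = 1/(1/64) = 64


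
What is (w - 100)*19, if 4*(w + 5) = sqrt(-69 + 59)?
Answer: -1995 + 19*I*sqrt(10)/4 ≈ -1995.0 + 15.021*I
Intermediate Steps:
w = -5 + I*sqrt(10)/4 (w = -5 + sqrt(-69 + 59)/4 = -5 + sqrt(-10)/4 = -5 + (I*sqrt(10))/4 = -5 + I*sqrt(10)/4 ≈ -5.0 + 0.79057*I)
(w - 100)*19 = ((-5 + I*sqrt(10)/4) - 100)*19 = (-105 + I*sqrt(10)/4)*19 = -1995 + 19*I*sqrt(10)/4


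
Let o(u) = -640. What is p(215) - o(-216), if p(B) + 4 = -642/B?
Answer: 136098/215 ≈ 633.01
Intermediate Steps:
p(B) = -4 - 642/B
p(215) - o(-216) = (-4 - 642/215) - 1*(-640) = (-4 - 642*1/215) + 640 = (-4 - 642/215) + 640 = -1502/215 + 640 = 136098/215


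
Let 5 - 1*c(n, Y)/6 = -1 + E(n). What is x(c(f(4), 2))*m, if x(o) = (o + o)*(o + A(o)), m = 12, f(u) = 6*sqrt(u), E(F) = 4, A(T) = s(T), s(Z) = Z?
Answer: 6912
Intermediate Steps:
A(T) = T
c(n, Y) = 12 (c(n, Y) = 30 - 6*(-1 + 4) = 30 - 6*3 = 30 - 18 = 12)
x(o) = 4*o**2 (x(o) = (o + o)*(o + o) = (2*o)*(2*o) = 4*o**2)
x(c(f(4), 2))*m = (4*12**2)*12 = (4*144)*12 = 576*12 = 6912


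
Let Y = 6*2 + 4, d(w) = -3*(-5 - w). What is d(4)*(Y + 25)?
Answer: 1107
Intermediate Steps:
d(w) = 15 + 3*w
Y = 16 (Y = 12 + 4 = 16)
d(4)*(Y + 25) = (15 + 3*4)*(16 + 25) = (15 + 12)*41 = 27*41 = 1107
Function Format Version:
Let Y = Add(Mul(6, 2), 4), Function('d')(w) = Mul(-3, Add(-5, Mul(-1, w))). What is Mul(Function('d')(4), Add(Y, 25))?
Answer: 1107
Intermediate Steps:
Function('d')(w) = Add(15, Mul(3, w))
Y = 16 (Y = Add(12, 4) = 16)
Mul(Function('d')(4), Add(Y, 25)) = Mul(Add(15, Mul(3, 4)), Add(16, 25)) = Mul(Add(15, 12), 41) = Mul(27, 41) = 1107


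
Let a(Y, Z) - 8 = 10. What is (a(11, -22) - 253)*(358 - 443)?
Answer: 19975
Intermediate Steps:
a(Y, Z) = 18 (a(Y, Z) = 8 + 10 = 18)
(a(11, -22) - 253)*(358 - 443) = (18 - 253)*(358 - 443) = -235*(-85) = 19975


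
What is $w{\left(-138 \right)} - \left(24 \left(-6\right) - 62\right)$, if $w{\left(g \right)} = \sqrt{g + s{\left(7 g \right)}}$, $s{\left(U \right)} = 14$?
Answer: $206 + 2 i \sqrt{31} \approx 206.0 + 11.136 i$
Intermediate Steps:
$w{\left(g \right)} = \sqrt{14 + g}$ ($w{\left(g \right)} = \sqrt{g + 14} = \sqrt{14 + g}$)
$w{\left(-138 \right)} - \left(24 \left(-6\right) - 62\right) = \sqrt{14 - 138} - \left(24 \left(-6\right) - 62\right) = \sqrt{-124} - \left(-144 - 62\right) = 2 i \sqrt{31} - -206 = 2 i \sqrt{31} + 206 = 206 + 2 i \sqrt{31}$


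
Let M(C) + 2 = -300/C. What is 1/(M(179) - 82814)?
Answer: -179/14824364 ≈ -1.2075e-5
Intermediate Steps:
M(C) = -2 - 300/C
1/(M(179) - 82814) = 1/((-2 - 300/179) - 82814) = 1/(-658/179 - 82814) = 1/(-14824364/179) = -179/14824364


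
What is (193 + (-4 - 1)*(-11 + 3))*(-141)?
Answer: -32853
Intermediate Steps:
(193 + (-4 - 1)*(-11 + 3))*(-141) = (193 - 5*(-8))*(-141) = (193 + 40)*(-141) = 233*(-141) = -32853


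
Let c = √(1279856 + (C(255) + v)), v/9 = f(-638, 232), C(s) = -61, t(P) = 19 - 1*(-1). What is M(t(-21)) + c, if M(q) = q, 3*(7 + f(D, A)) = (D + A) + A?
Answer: 20 + √1279210 ≈ 1151.0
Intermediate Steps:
t(P) = 20 (t(P) = 19 + 1 = 20)
f(D, A) = -7 + D/3 + 2*A/3 (f(D, A) = -7 + ((D + A) + A)/3 = -7 + ((A + D) + A)/3 = -7 + (D + 2*A)/3 = -7 + (D/3 + 2*A/3) = -7 + D/3 + 2*A/3)
v = -585 (v = 9*(-7 + (⅓)*(-638) + (⅔)*232) = 9*(-7 - 638/3 + 464/3) = 9*(-65) = -585)
c = √1279210 (c = √(1279856 + (-61 - 585)) = √(1279856 - 646) = √1279210 ≈ 1131.0)
M(t(-21)) + c = 20 + √1279210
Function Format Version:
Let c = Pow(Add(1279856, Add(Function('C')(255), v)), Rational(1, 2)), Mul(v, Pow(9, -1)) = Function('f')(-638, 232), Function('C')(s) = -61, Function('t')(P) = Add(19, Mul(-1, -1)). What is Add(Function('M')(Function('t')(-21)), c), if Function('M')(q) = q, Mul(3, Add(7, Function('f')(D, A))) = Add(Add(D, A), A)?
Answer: Add(20, Pow(1279210, Rational(1, 2))) ≈ 1151.0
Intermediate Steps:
Function('t')(P) = 20 (Function('t')(P) = Add(19, 1) = 20)
Function('f')(D, A) = Add(-7, Mul(Rational(1, 3), D), Mul(Rational(2, 3), A)) (Function('f')(D, A) = Add(-7, Mul(Rational(1, 3), Add(Add(D, A), A))) = Add(-7, Mul(Rational(1, 3), Add(Add(A, D), A))) = Add(-7, Mul(Rational(1, 3), Add(D, Mul(2, A)))) = Add(-7, Add(Mul(Rational(1, 3), D), Mul(Rational(2, 3), A))) = Add(-7, Mul(Rational(1, 3), D), Mul(Rational(2, 3), A)))
v = -585 (v = Mul(9, Add(-7, Mul(Rational(1, 3), -638), Mul(Rational(2, 3), 232))) = Mul(9, Add(-7, Rational(-638, 3), Rational(464, 3))) = Mul(9, -65) = -585)
c = Pow(1279210, Rational(1, 2)) (c = Pow(Add(1279856, Add(-61, -585)), Rational(1, 2)) = Pow(Add(1279856, -646), Rational(1, 2)) = Pow(1279210, Rational(1, 2)) ≈ 1131.0)
Add(Function('M')(Function('t')(-21)), c) = Add(20, Pow(1279210, Rational(1, 2)))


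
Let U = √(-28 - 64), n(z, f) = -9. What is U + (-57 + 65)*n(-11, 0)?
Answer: -72 + 2*I*√23 ≈ -72.0 + 9.5917*I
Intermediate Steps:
U = 2*I*√23 (U = √(-92) = 2*I*√23 ≈ 9.5917*I)
U + (-57 + 65)*n(-11, 0) = 2*I*√23 + (-57 + 65)*(-9) = 2*I*√23 + 8*(-9) = 2*I*√23 - 72 = -72 + 2*I*√23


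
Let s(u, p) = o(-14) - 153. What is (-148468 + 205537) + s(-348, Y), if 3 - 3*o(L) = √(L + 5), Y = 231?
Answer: 56917 - I ≈ 56917.0 - 1.0*I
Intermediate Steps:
o(L) = 1 - √(5 + L)/3 (o(L) = 1 - √(L + 5)/3 = 1 - √(5 + L)/3)
s(u, p) = -152 - I (s(u, p) = (1 - √(5 - 14)/3) - 153 = (1 - I) - 153 = -152 - I)
(-148468 + 205537) + s(-348, Y) = (-148468 + 205537) + (-152 - I) = 57069 + (-152 - I) = 56917 - I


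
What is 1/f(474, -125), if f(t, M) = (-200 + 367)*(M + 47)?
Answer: -1/13026 ≈ -7.6770e-5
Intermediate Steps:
f(t, M) = 7849 + 167*M (f(t, M) = 167*(47 + M) = 7849 + 167*M)
1/f(474, -125) = 1/(7849 + 167*(-125)) = 1/(7849 - 20875) = 1/(-13026) = -1/13026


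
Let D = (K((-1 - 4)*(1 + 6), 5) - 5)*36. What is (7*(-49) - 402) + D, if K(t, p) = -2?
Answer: -997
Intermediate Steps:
D = -252 (D = (-2 - 5)*36 = -7*36 = -252)
(7*(-49) - 402) + D = (7*(-49) - 402) - 252 = (-343 - 402) - 252 = -745 - 252 = -997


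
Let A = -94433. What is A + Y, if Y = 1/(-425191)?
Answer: -40152061704/425191 ≈ -94433.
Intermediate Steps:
Y = -1/425191 ≈ -2.3519e-6
A + Y = -94433 - 1/425191 = -40152061704/425191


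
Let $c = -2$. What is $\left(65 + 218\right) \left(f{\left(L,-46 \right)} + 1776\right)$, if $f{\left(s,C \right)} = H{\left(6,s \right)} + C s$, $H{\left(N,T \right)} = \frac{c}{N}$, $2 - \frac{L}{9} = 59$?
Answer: $\frac{21542243}{3} \approx 7.1807 \cdot 10^{6}$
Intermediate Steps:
$L = -513$ ($L = 18 - 531 = -513$)
$H{\left(N,T \right)} = - \frac{2}{N}$
$f{\left(s,C \right)} = - \frac{1}{3} + C s$ ($f{\left(s,C \right)} = - \frac{2}{6} + C s = \left(-2\right) \frac{1}{6} + C s = - \frac{1}{3} + C s$)
$\left(65 + 218\right) \left(f{\left(L,-46 \right)} + 1776\right) = \left(65 + 218\right) \left(\left(- \frac{1}{3} - -23598\right) + 1776\right) = 283 \left(\left(- \frac{1}{3} + 23598\right) + 1776\right) = 283 \left(\frac{70793}{3} + 1776\right) = 283 \cdot \frac{76121}{3} = \frac{21542243}{3}$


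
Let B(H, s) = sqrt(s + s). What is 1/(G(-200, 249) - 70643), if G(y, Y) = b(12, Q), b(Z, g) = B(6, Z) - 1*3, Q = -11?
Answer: -35323/2495428646 - sqrt(6)/2495428646 ≈ -1.4156e-5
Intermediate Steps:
B(H, s) = sqrt(2)*sqrt(s) (B(H, s) = sqrt(2*s) = sqrt(2)*sqrt(s))
b(Z, g) = -3 + sqrt(2)*sqrt(Z) (b(Z, g) = sqrt(2)*sqrt(Z) - 1*3 = sqrt(2)*sqrt(Z) - 3 = -3 + sqrt(2)*sqrt(Z))
G(y, Y) = -3 + 2*sqrt(6) (G(y, Y) = -3 + sqrt(2)*sqrt(12) = -3 + sqrt(2)*(2*sqrt(3)) = -3 + 2*sqrt(6))
1/(G(-200, 249) - 70643) = 1/((-3 + 2*sqrt(6)) - 70643) = 1/(-70646 + 2*sqrt(6))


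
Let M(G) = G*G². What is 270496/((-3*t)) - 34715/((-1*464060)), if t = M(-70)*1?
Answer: 4031202719/11937943500 ≈ 0.33768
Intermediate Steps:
M(G) = G³
t = -343000 (t = (-70)³*1 = -343000*1 = -343000)
270496/((-3*t)) - 34715/((-1*464060)) = 270496/((-3*(-343000))) - 34715/((-1*464060)) = 270496/1029000 - 34715/(-464060) = 270496*(1/1029000) - 34715*(-1/464060) = 33812/128625 + 6943/92812 = 4031202719/11937943500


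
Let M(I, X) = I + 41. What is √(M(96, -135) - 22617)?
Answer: 4*I*√1405 ≈ 149.93*I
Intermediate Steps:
M(I, X) = 41 + I
√(M(96, -135) - 22617) = √((41 + 96) - 22617) = √(137 - 22617) = √(-22480) = 4*I*√1405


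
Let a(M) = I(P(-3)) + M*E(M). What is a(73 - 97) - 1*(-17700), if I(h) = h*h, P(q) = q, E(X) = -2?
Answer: 17757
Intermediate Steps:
I(h) = h**2
a(M) = 9 - 2*M (a(M) = (-3)**2 + M*(-2) = 9 - 2*M)
a(73 - 97) - 1*(-17700) = (9 - 2*(73 - 97)) - 1*(-17700) = (9 - 2*(-24)) + 17700 = (9 + 48) + 17700 = 57 + 17700 = 17757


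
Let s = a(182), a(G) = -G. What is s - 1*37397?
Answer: -37579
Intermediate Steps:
s = -182 (s = -1*182 = -182)
s - 1*37397 = -182 - 1*37397 = -182 - 37397 = -37579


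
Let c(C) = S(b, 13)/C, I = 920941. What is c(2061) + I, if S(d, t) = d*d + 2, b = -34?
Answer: 632686853/687 ≈ 9.2094e+5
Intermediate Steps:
S(d, t) = 2 + d**2 (S(d, t) = d**2 + 2 = 2 + d**2)
c(C) = 1158/C (c(C) = (2 + (-34)**2)/C = (2 + 1156)/C = 1158/C)
c(2061) + I = 1158/2061 + 920941 = 1158*(1/2061) + 920941 = 386/687 + 920941 = 632686853/687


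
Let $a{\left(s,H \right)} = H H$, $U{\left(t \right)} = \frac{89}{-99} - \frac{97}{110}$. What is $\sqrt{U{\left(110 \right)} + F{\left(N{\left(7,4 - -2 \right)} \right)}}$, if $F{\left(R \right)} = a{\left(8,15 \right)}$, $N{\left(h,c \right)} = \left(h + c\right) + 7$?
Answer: $\frac{\sqrt{24308570}}{330} \approx 14.941$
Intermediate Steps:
$U{\left(t \right)} = - \frac{1763}{990}$ ($U{\left(t \right)} = 89 \left(- \frac{1}{99}\right) - \frac{97}{110} = - \frac{89}{99} - \frac{97}{110} = - \frac{1763}{990}$)
$N{\left(h,c \right)} = 7 + c + h$ ($N{\left(h,c \right)} = \left(c + h\right) + 7 = 7 + c + h$)
$a{\left(s,H \right)} = H^{2}$
$F{\left(R \right)} = 225$ ($F{\left(R \right)} = 15^{2} = 225$)
$\sqrt{U{\left(110 \right)} + F{\left(N{\left(7,4 - -2 \right)} \right)}} = \sqrt{- \frac{1763}{990} + 225} = \sqrt{\frac{220987}{990}} = \frac{\sqrt{24308570}}{330}$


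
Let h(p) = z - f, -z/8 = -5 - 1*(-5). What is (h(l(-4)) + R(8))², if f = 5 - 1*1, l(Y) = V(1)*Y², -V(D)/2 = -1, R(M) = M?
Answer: 16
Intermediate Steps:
V(D) = 2 (V(D) = -2*(-1) = 2)
l(Y) = 2*Y²
f = 4 (f = 5 - 1 = 4)
z = 0 (z = -8*(-5 - 1*(-5)) = -8*(-5 + 5) = -8*0 = 0)
h(p) = -4 (h(p) = 0 - 1*4 = 0 - 4 = -4)
(h(l(-4)) + R(8))² = (-4 + 8)² = 4² = 16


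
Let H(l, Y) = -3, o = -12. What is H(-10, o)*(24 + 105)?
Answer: -387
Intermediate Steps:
H(-10, o)*(24 + 105) = -3*(24 + 105) = -3*129 = -387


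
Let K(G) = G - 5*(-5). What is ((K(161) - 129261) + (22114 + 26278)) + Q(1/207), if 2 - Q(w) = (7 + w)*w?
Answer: -3457101619/42849 ≈ -80681.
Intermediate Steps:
K(G) = 25 + G (K(G) = G + 25 = 25 + G)
Q(w) = 2 - w*(7 + w) (Q(w) = 2 - (7 + w)*w = 2 - w*(7 + w))
((K(161) - 129261) + (22114 + 26278)) + Q(1/207) = (((25 + 161) - 129261) + (22114 + 26278)) + (2 - (1/207)² - 7/207) = ((186 - 129261) + 48392) + (2 - (1/207)² - 7*1/207) = (-129075 + 48392) + (2 - 1*1/42849 - 7/207) = -80683 + (2 - 1/42849 - 7/207) = -80683 + 84248/42849 = -3457101619/42849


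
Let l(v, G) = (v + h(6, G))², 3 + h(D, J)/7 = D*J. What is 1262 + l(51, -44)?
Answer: 3306386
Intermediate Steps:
h(D, J) = -21 + 7*D*J (h(D, J) = -21 + 7*(D*J) = -21 + 7*D*J)
l(v, G) = (-21 + v + 42*G)² (l(v, G) = (v + (-21 + 7*6*G))² = (v + (-21 + 42*G))² = (-21 + v + 42*G)²)
1262 + l(51, -44) = 1262 + (-21 + 51 + 42*(-44))² = 1262 + (-21 + 51 - 1848)² = 1262 + (-1818)² = 1262 + 3305124 = 3306386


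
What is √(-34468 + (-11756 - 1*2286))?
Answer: 21*I*√110 ≈ 220.25*I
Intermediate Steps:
√(-34468 + (-11756 - 1*2286)) = √(-34468 + (-11756 - 2286)) = √(-34468 - 14042) = √(-48510) = 21*I*√110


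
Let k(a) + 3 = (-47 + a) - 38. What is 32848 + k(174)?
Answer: 32934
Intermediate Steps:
k(a) = -88 + a (k(a) = -3 + ((-47 + a) - 38) = -3 + (-85 + a) = -88 + a)
32848 + k(174) = 32848 + (-88 + 174) = 32848 + 86 = 32934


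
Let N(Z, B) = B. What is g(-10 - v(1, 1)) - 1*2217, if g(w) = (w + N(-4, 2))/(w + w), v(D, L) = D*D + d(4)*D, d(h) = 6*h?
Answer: -155157/70 ≈ -2216.5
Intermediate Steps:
v(D, L) = D² + 24*D (v(D, L) = D*D + (6*4)*D = D² + 24*D)
g(w) = (2 + w)/(2*w) (g(w) = (w + 2)/(w + w) = (2 + w)/((2*w)) = (2 + w)*(1/(2*w)) = (2 + w)/(2*w))
g(-10 - v(1, 1)) - 1*2217 = (2 + (-10 - (24 + 1)))/(2*(-10 - (24 + 1))) - 1*2217 = (2 + (-10 - 25))/(2*(-10 - 25)) - 2217 = (½)*(2 - 35)/(-35) - 2217 = (½)*(-1/35)*(-33) - 2217 = 33/70 - 2217 = -155157/70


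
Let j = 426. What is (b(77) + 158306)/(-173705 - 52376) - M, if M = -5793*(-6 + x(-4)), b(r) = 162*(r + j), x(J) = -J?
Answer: -2619614258/226081 ≈ -11587.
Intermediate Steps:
b(r) = 69012 + 162*r (b(r) = 162*(r + 426) = 162*(426 + r) = 69012 + 162*r)
M = 11586 (M = -5793*(-6 - 1*(-4)) = -5793*(-6 + 4) = -5793*(-2) = 11586)
(b(77) + 158306)/(-173705 - 52376) - M = ((69012 + 162*77) + 158306)/(-173705 - 52376) - 1*11586 = ((69012 + 12474) + 158306)/(-226081) - 11586 = (81486 + 158306)*(-1/226081) - 11586 = 239792*(-1/226081) - 11586 = -239792/226081 - 11586 = -2619614258/226081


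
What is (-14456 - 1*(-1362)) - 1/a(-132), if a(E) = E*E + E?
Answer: -226421449/17292 ≈ -13094.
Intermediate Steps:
a(E) = E + E² (a(E) = E² + E = E + E²)
(-14456 - 1*(-1362)) - 1/a(-132) = (-14456 - 1*(-1362)) - 1/((-132*(1 - 132))) = (-14456 + 1362) - 1/((-132*(-131))) = -13094 - 1/17292 = -226421449/17292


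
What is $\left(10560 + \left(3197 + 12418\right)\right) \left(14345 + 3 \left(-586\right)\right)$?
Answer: $329464725$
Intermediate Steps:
$\left(10560 + \left(3197 + 12418\right)\right) \left(14345 + 3 \left(-586\right)\right) = \left(10560 + 15615\right) \left(14345 - 1758\right) = 26175 \cdot 12587 = 329464725$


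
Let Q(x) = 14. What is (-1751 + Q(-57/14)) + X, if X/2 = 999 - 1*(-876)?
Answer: 2013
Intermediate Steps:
X = 3750 (X = 2*(999 - 1*(-876)) = 2*(999 + 876) = 2*1875 = 3750)
(-1751 + Q(-57/14)) + X = (-1751 + 14) + 3750 = -1737 + 3750 = 2013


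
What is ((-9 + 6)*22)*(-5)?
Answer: 330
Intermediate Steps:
((-9 + 6)*22)*(-5) = -3*22*(-5) = -66*(-5) = 330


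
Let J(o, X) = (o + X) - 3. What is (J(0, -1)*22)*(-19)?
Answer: 1672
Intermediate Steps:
J(o, X) = -3 + X + o (J(o, X) = (X + o) - 3 = -3 + X + o)
(J(0, -1)*22)*(-19) = ((-3 - 1 + 0)*22)*(-19) = -4*22*(-19) = -88*(-19) = 1672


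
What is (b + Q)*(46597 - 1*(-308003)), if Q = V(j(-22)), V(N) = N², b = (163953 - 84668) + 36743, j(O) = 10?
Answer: 41178988800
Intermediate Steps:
b = 116028 (b = 79285 + 36743 = 116028)
Q = 100 (Q = 10² = 100)
(b + Q)*(46597 - 1*(-308003)) = (116028 + 100)*(46597 - 1*(-308003)) = 116128*(46597 + 308003) = 116128*354600 = 41178988800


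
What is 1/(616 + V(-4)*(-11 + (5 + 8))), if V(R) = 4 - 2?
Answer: 1/620 ≈ 0.0016129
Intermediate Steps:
V(R) = 2
1/(616 + V(-4)*(-11 + (5 + 8))) = 1/(616 + 2*(-11 + (5 + 8))) = 1/(616 + 2*(-11 + 13)) = 1/(616 + 2*2) = 1/(616 + 4) = 1/620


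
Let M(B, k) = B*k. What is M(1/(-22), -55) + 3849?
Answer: 7703/2 ≈ 3851.5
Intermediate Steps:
M(1/(-22), -55) + 3849 = -55/(-22) + 3849 = -1/22*(-55) + 3849 = 5/2 + 3849 = 7703/2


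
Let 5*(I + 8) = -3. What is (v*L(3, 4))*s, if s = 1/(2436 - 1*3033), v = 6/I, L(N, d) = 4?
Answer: 40/8557 ≈ 0.0046745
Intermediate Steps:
I = -43/5 (I = -8 + (1/5)*(-3) = -8 - 3/5 = -43/5 ≈ -8.6000)
v = -30/43 (v = 6/(-43/5) = 6*(-5/43) = -30/43 ≈ -0.69767)
s = -1/597 (s = 1/(2436 - 3033) = 1/(-597) = -1/597 ≈ -0.0016750)
(v*L(3, 4))*s = -30/43*4*(-1/597) = -120/43*(-1/597) = 40/8557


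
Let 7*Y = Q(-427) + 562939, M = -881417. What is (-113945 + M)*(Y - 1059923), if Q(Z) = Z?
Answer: 6825146470538/7 ≈ 9.7502e+11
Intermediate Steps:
Y = 562512/7 (Y = (-427 + 562939)/7 = (⅐)*562512 = 562512/7 ≈ 80359.)
(-113945 + M)*(Y - 1059923) = (-113945 - 881417)*(562512/7 - 1059923) = -995362*(-6856949/7) = 6825146470538/7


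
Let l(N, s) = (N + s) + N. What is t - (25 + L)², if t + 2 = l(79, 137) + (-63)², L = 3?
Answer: 3478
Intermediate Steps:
l(N, s) = s + 2*N
t = 4262 (t = -2 + ((137 + 2*79) + (-63)²) = -2 + ((137 + 158) + 3969) = -2 + (295 + 3969) = -2 + 4264 = 4262)
t - (25 + L)² = 4262 - (25 + 3)² = 4262 - 1*28² = 4262 - 1*784 = 4262 - 784 = 3478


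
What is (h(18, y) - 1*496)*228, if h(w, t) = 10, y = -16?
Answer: -110808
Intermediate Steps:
(h(18, y) - 1*496)*228 = (10 - 1*496)*228 = (10 - 496)*228 = -486*228 = -110808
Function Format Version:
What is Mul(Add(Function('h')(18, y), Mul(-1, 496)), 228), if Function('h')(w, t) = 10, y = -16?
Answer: -110808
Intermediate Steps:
Mul(Add(Function('h')(18, y), Mul(-1, 496)), 228) = Mul(Add(10, Mul(-1, 496)), 228) = Mul(Add(10, -496), 228) = Mul(-486, 228) = -110808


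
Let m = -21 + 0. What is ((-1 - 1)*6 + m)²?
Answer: 1089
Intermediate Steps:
m = -21
((-1 - 1)*6 + m)² = ((-1 - 1)*6 - 21)² = (-2*6 - 21)² = (-12 - 21)² = (-33)² = 1089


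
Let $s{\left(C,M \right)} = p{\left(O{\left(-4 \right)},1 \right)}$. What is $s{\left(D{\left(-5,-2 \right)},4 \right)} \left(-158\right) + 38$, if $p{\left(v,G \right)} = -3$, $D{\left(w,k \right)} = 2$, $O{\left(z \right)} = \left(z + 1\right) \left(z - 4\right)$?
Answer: $512$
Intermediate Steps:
$O{\left(z \right)} = \left(1 + z\right) \left(-4 + z\right)$
$s{\left(C,M \right)} = -3$
$s{\left(D{\left(-5,-2 \right)},4 \right)} \left(-158\right) + 38 = \left(-3\right) \left(-158\right) + 38 = 474 + 38 = 512$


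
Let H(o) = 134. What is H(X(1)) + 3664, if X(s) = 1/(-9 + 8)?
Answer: 3798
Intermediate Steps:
X(s) = -1 (X(s) = 1/(-1) = -1)
H(X(1)) + 3664 = 134 + 3664 = 3798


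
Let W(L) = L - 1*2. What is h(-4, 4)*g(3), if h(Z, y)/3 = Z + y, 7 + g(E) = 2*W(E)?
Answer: 0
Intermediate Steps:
W(L) = -2 + L (W(L) = L - 2 = -2 + L)
g(E) = -11 + 2*E (g(E) = -7 + 2*(-2 + E) = -7 + (-4 + 2*E) = -11 + 2*E)
h(Z, y) = 3*Z + 3*y (h(Z, y) = 3*(Z + y) = 3*Z + 3*y)
h(-4, 4)*g(3) = (3*(-4) + 3*4)*(-11 + 2*3) = (-12 + 12)*(-11 + 6) = 0*(-5) = 0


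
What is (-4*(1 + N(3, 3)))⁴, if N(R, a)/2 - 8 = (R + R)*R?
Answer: 2019963136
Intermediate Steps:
N(R, a) = 16 + 4*R² (N(R, a) = 16 + 2*((R + R)*R) = 16 + 2*((2*R)*R) = 16 + 2*(2*R²) = 16 + 4*R²)
(-4*(1 + N(3, 3)))⁴ = (-4*(1 + (16 + 4*3²)))⁴ = (-4*(1 + (16 + 4*9)))⁴ = (-4*(1 + (16 + 36)))⁴ = (-4*(1 + 52))⁴ = (-4*53)⁴ = (-212)⁴ = 2019963136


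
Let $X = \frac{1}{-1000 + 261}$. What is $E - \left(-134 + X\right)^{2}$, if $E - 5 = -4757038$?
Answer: $- \frac{2607721965722}{546121} \approx -4.775 \cdot 10^{6}$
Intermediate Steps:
$E = -4757033$ ($E = 5 - 4757038 = -4757033$)
$X = - \frac{1}{739}$ ($X = \frac{1}{-739} = - \frac{1}{739} \approx -0.0013532$)
$E - \left(-134 + X\right)^{2} = -4757033 - \left(-134 - \frac{1}{739}\right)^{2} = -4757033 - \left(- \frac{99027}{739}\right)^{2} = -4757033 - \frac{9806346729}{546121} = - \frac{2607721965722}{546121}$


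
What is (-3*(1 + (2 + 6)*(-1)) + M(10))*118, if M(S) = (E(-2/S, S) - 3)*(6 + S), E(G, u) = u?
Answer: 15694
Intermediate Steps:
M(S) = (-3 + S)*(6 + S) (M(S) = (S - 3)*(6 + S) = (-3 + S)*(6 + S))
(-3*(1 + (2 + 6)*(-1)) + M(10))*118 = (-3*(1 + (2 + 6)*(-1)) + (-18 + 10² + 3*10))*118 = (-3*(1 + 8*(-1)) + (-18 + 100 + 30))*118 = (-3*(1 - 8) + 112)*118 = (-3*(-7) + 112)*118 = (21 + 112)*118 = 133*118 = 15694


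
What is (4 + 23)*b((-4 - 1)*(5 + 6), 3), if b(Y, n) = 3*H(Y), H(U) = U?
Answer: -4455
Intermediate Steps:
b(Y, n) = 3*Y
(4 + 23)*b((-4 - 1)*(5 + 6), 3) = (4 + 23)*(3*((-4 - 1)*(5 + 6))) = 27*(3*(-5*11)) = 27*(3*(-55)) = 27*(-165) = -4455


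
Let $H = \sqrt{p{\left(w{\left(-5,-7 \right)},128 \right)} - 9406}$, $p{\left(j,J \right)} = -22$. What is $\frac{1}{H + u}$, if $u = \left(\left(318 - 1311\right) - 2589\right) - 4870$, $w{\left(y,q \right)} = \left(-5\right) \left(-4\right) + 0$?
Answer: $- \frac{2113}{17861433} - \frac{i \sqrt{2357}}{35722866} \approx -0.0001183 - 1.359 \cdot 10^{-6} i$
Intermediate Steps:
$w{\left(y,q \right)} = 20$ ($w{\left(y,q \right)} = 20 + 0 = 20$)
$u = -8452$ ($u = \left(\left(318 - 1311\right) - 2589\right) - 4870 = \left(-993 - 2589\right) - 4870 = -3582 - 4870 = -8452$)
$H = 2 i \sqrt{2357}$ ($H = \sqrt{-22 - 9406} = \sqrt{-9428} = 2 i \sqrt{2357} \approx 97.098 i$)
$\frac{1}{H + u} = \frac{1}{2 i \sqrt{2357} - 8452} = \frac{1}{-8452 + 2 i \sqrt{2357}}$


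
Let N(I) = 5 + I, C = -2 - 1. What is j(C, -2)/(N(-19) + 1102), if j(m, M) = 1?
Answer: 1/1088 ≈ 0.00091912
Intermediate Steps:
C = -3
j(C, -2)/(N(-19) + 1102) = 1/((5 - 19) + 1102) = 1/(-14 + 1102) = 1/1088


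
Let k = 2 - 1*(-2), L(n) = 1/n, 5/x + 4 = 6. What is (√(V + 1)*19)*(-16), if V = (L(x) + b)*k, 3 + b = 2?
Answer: -304*I*√35/5 ≈ -359.7*I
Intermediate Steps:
x = 5/2 (x = 5/(-4 + 6) = 5/2 ≈ 2.5000)
b = -1 (b = -3 + 2 = -1)
k = 4 (k = 2 + 2 = 4)
V = -12/5 (V = (1/(5/2) - 1)*4 = (⅖ - 1)*4 = -⅗*4 = -12/5 ≈ -2.4000)
(√(V + 1)*19)*(-16) = (√(-12/5 + 1)*19)*(-16) = (√(-7/5)*19)*(-16) = ((I*√35/5)*19)*(-16) = (19*I*√35/5)*(-16) = -304*I*√35/5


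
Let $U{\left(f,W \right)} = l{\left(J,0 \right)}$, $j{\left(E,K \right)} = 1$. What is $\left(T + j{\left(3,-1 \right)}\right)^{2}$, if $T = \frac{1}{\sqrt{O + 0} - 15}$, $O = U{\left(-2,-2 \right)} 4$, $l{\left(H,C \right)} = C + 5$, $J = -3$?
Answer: $\frac{7224}{8405} - \frac{152 \sqrt{5}}{8405} \approx 0.81905$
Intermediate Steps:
$l{\left(H,C \right)} = 5 + C$
$U{\left(f,W \right)} = 5$ ($U{\left(f,W \right)} = 5 + 0 = 5$)
$O = 20$ ($O = 5 \cdot 4 = 20$)
$T = \frac{1}{-15 + 2 \sqrt{5}}$ ($T = \frac{1}{\sqrt{20 + 0} - 15} = \frac{1}{\sqrt{20} - 15} = \frac{1}{2 \sqrt{5} - 15} = \frac{1}{-15 + 2 \sqrt{5}} \approx -0.094986$)
$\left(T + j{\left(3,-1 \right)}\right)^{2} = \left(\left(- \frac{3}{41} - \frac{2 \sqrt{5}}{205}\right) + 1\right)^{2} = \left(\frac{38}{41} - \frac{2 \sqrt{5}}{205}\right)^{2}$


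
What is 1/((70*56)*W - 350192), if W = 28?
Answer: -1/240432 ≈ -4.1592e-6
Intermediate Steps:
1/((70*56)*W - 350192) = 1/((70*56)*28 - 350192) = 1/(3920*28 - 350192) = 1/(109760 - 350192) = 1/(-240432) = -1/240432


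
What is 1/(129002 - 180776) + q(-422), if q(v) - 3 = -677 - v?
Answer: -13047049/51774 ≈ -252.00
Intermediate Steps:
q(v) = -674 - v (q(v) = 3 + (-677 - v) = -674 - v)
1/(129002 - 180776) + q(-422) = 1/(129002 - 180776) + (-674 - 1*(-422)) = 1/(-51774) + (-674 + 422) = -1/51774 - 252 = -13047049/51774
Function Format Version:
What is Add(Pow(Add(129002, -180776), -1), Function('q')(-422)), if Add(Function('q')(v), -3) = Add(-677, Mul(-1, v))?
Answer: Rational(-13047049, 51774) ≈ -252.00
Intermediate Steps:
Function('q')(v) = Add(-674, Mul(-1, v)) (Function('q')(v) = Add(3, Add(-677, Mul(-1, v))) = Add(-674, Mul(-1, v)))
Add(Pow(Add(129002, -180776), -1), Function('q')(-422)) = Add(Pow(Add(129002, -180776), -1), Add(-674, Mul(-1, -422))) = Add(Pow(-51774, -1), Add(-674, 422)) = Add(Rational(-1, 51774), -252) = Rational(-13047049, 51774)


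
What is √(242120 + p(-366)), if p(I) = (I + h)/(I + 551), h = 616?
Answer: √331464130/37 ≈ 492.06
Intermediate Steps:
p(I) = (616 + I)/(551 + I) (p(I) = (I + 616)/(I + 551) = (616 + I)/(551 + I))
√(242120 + p(-366)) = √(242120 + (616 - 366)/(551 - 366)) = √(242120 + 250/185) = √(242120 + (1/185)*250) = √(242120 + 50/37) = √(8958490/37) = √331464130/37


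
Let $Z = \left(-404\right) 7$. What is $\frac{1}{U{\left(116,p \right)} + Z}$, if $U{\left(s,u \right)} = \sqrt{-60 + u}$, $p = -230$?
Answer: $- \frac{1414}{3998937} - \frac{i \sqrt{290}}{7997874} \approx -0.00035359 - 2.1292 \cdot 10^{-6} i$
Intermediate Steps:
$Z = -2828$
$\frac{1}{U{\left(116,p \right)} + Z} = \frac{1}{\sqrt{-60 - 230} - 2828} = \frac{1}{\sqrt{-290} - 2828} = \frac{1}{i \sqrt{290} - 2828} = \frac{1}{-2828 + i \sqrt{290}}$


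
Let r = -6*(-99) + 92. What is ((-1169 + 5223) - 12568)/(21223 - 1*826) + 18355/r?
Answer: 122848777/4664114 ≈ 26.339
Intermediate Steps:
r = 686 (r = 594 + 92 = 686)
((-1169 + 5223) - 12568)/(21223 - 1*826) + 18355/r = ((-1169 + 5223) - 12568)/(21223 - 1*826) + 18355/686 = (4054 - 12568)/(21223 - 826) + 18355*(1/686) = -8514/20397 + 18355/686 = -8514*1/20397 + 18355/686 = -2838/6799 + 18355/686 = 122848777/4664114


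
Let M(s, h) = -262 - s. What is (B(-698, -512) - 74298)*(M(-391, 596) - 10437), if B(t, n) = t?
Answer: 773058768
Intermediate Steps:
(B(-698, -512) - 74298)*(M(-391, 596) - 10437) = (-698 - 74298)*((-262 - 1*(-391)) - 10437) = -74996*((-262 + 391) - 10437) = -74996*(129 - 10437) = -74996*(-10308) = 773058768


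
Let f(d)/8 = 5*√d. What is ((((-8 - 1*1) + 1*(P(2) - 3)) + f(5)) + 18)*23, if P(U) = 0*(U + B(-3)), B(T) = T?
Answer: 138 + 920*√5 ≈ 2195.2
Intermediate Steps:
f(d) = 40*√d (f(d) = 8*(5*√d) = 40*√d)
P(U) = 0 (P(U) = 0*(U - 3) = 0*(-3 + U) = 0)
((((-8 - 1*1) + 1*(P(2) - 3)) + f(5)) + 18)*23 = ((((-8 - 1*1) + 1*(0 - 3)) + 40*√5) + 18)*23 = ((((-8 - 1) + 1*(-3)) + 40*√5) + 18)*23 = (((-9 - 3) + 40*√5) + 18)*23 = ((-12 + 40*√5) + 18)*23 = (6 + 40*√5)*23 = 138 + 920*√5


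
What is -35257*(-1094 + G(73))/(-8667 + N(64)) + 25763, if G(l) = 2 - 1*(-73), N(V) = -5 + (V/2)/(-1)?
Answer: 188314269/8704 ≈ 21635.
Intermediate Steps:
N(V) = -5 - V/2
G(l) = 75 (G(l) = 2 + 73 = 75)
-35257*(-1094 + G(73))/(-8667 + N(64)) + 25763 = -35257*(-1094 + 75)/(-8667 + (-5 - ½*64)) + 25763 = -35257*(-1019/(-8667 + (-5 - 32))) + 25763 = -35257*(-1019/(-8667 - 37)) + 25763 = -35257/((-8704*(-1/1019))) + 25763 = -35257/8704/1019 + 25763 = -35257*1019/8704 + 25763 = -35926883/8704 + 25763 = 188314269/8704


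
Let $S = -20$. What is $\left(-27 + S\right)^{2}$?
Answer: $2209$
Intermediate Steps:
$\left(-27 + S\right)^{2} = \left(-27 - 20\right)^{2} = \left(-47\right)^{2} = 2209$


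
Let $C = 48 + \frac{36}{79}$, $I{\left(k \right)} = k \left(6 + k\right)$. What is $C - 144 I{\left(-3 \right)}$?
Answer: $\frac{106212}{79} \approx 1344.5$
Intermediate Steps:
$C = \frac{3828}{79}$ ($C = 48 + 36 \cdot \frac{1}{79} = 48 + \frac{36}{79} = \frac{3828}{79} \approx 48.456$)
$C - 144 I{\left(-3 \right)} = \frac{3828}{79} - 144 \left(- 3 \left(6 - 3\right)\right) = \frac{3828}{79} - 144 \left(\left(-3\right) 3\right) = \frac{3828}{79} - -1296 = \frac{3828}{79} + 1296 = \frac{106212}{79}$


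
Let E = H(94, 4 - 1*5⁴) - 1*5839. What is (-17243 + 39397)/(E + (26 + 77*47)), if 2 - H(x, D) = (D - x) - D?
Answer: -11077/1049 ≈ -10.560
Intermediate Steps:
H(x, D) = 2 + x (H(x, D) = 2 - ((D - x) - D) = 2 - (-1)*x = 2 + x)
E = -5743 (E = (2 + 94) - 1*5839 = 96 - 5839 = -5743)
(-17243 + 39397)/(E + (26 + 77*47)) = (-17243 + 39397)/(-5743 + (26 + 77*47)) = 22154/(-5743 + (26 + 3619)) = 22154/(-5743 + 3645) = 22154/(-2098) = 22154*(-1/2098) = -11077/1049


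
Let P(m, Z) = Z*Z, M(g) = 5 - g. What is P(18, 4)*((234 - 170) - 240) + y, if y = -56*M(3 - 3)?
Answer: -3096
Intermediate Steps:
P(m, Z) = Z²
y = -280 (y = -56*(5 - (3 - 3)) = -56*(5 - 1*0) = -56*(5 + 0) = -56*5 = -280)
P(18, 4)*((234 - 170) - 240) + y = 4²*((234 - 170) - 240) - 280 = 16*(64 - 240) - 280 = 16*(-176) - 280 = -2816 - 280 = -3096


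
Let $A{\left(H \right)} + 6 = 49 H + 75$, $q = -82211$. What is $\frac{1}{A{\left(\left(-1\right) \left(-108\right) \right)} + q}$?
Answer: $- \frac{1}{76850} \approx -1.3012 \cdot 10^{-5}$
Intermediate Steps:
$A{\left(H \right)} = 69 + 49 H$ ($A{\left(H \right)} = -6 + \left(49 H + 75\right) = -6 + \left(75 + 49 H\right) = 69 + 49 H$)
$\frac{1}{A{\left(\left(-1\right) \left(-108\right) \right)} + q} = \frac{1}{\left(69 + 49 \left(\left(-1\right) \left(-108\right)\right)\right) - 82211} = \frac{1}{\left(69 + 49 \cdot 108\right) - 82211} = \frac{1}{\left(69 + 5292\right) - 82211} = \frac{1}{5361 - 82211} = \frac{1}{-76850} = - \frac{1}{76850}$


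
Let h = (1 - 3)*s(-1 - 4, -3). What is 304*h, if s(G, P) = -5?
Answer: 3040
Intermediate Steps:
h = 10 (h = (1 - 3)*(-5) = -2*(-5) = 10)
304*h = 304*10 = 3040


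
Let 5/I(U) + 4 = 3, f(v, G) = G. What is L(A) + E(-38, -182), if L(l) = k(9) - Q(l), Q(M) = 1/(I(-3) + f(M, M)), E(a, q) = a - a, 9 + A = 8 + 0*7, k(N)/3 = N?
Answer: 163/6 ≈ 27.167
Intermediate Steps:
k(N) = 3*N
A = -1 (A = -9 + (8 + 0*7) = -9 + (8 + 0) = -9 + 8 = -1)
I(U) = -5 (I(U) = 5/(-4 + 3) = 5/(-1) = 5*(-1) = -5)
E(a, q) = 0
Q(M) = 1/(-5 + M)
L(l) = 27 - 1/(-5 + l) (L(l) = 3*9 - 1/(-5 + l) = 27 - 1/(-5 + l))
L(A) + E(-38, -182) = (-136 + 27*(-1))/(-5 - 1) + 0 = (-136 - 27)/(-6) + 0 = -⅙*(-163) + 0 = 163/6 + 0 = 163/6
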